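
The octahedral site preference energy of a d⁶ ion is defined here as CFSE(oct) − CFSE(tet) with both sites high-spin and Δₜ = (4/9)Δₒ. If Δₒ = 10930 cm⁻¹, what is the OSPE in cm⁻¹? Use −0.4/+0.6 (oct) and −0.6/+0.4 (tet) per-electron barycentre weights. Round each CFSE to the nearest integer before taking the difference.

In an octahedral site d⁶ (HS) is t₂g⁴ eg², giving CFSE(oct) = -0.4Δₒ = -4372 cm⁻¹.
Tetrahedral: e³ t₂³, CFSE = 3(−0.6) + 3(+0.4) = -0.6Δₜ = -0.6 × (4/9) × 10930 = -2915 cm⁻¹.
OSPE = CFSE(oct) − CFSE(tet) = -4372 − (-2915) = -1457 cm⁻¹.

-1457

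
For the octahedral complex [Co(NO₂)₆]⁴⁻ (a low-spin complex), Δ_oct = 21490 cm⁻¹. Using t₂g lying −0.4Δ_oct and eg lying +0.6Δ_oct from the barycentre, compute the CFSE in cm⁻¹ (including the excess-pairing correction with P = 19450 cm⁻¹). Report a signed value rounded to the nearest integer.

-19232

Each NO₂⁻ contributes -1; 6 × (-1) = -6. With overall charge -4, Co is in the +2 oxidation state.
Co is in group 9, so Co²⁺ is d⁷ (9 − 2 = 7).
Electron filling gives t₂g⁶ eg¹.
CFSE(orbital) = 6×(-0.4Δ_oct) + 1×(0.6Δ_oct) = -1.8Δ_oct; with Δ_oct = 21490 cm⁻¹ that is -38682 cm⁻¹.
Pairing penalty: 3 pairs vs 2 in the high-spin reference → 1 extra × P = 19450 cm⁻¹.
Net CFSE = -38682 + 19450 = -19232 cm⁻¹.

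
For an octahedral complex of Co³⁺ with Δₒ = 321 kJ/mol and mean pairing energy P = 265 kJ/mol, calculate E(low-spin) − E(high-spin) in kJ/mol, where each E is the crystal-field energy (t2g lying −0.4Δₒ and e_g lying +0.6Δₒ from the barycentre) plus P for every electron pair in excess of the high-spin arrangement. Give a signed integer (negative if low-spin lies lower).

Co³⁺: group 9, so d-count = 9 − 3 = 6.
High-spin: t2g^4 e_g^2, CFSE = -0.4Δₒ = -128 kJ/mol.
Low-spin t2g^6 e_g^0 gives -2.4Δₒ = -770 kJ/mol, but forming 2 extra pairs costs 2P = 530 kJ/mol, so E(LS) = -770 + 530 = -240 kJ/mol.
The difference is -240 − (-128) = -112 kJ/mol, so low-spin lies lower.

-112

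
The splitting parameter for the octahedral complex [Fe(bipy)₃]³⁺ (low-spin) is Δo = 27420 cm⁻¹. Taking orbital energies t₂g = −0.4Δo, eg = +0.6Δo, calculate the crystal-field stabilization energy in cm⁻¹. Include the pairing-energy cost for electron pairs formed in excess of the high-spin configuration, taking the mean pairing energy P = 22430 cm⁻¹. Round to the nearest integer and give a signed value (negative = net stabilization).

bipy is neutral, so the +3 overall charge sits on Fe: oxidation state +3.
Fe is in group 8, so Fe³⁺ is d⁵ (8 − 3 = 5).
Configuration: t₂g⁵ eg⁰.
The orbital stabilization is -2.0Δo = -2.0 × 27420 = -54840 cm⁻¹.
Pairing penalty: 2 pairs vs 0 in the high-spin reference → 2 extra × P = 44860 cm⁻¹.
Overall CFSE = -54840 + 44860 = -9980 cm⁻¹.

-9980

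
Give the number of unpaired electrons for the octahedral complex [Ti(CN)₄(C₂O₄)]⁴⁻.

2

Ligand charges: 4×(-1) from CN⁻ and 1×(-2) from C₂O₄²⁻ sum to -6; with overall charge -4, Ti is +2.
Ti²⁺: group 4, so d-count = 4 − 2 = 2.
Configuration: t₂g² eg⁰, giving 2 unpaired electrons.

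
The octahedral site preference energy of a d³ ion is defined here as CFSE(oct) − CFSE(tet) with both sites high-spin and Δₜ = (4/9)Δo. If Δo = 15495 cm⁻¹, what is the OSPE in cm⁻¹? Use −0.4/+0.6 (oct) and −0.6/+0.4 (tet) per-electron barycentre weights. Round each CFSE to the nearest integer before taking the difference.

In an octahedral site d³ (HS) is t₂g³ eg⁰, giving CFSE(oct) = -1.2Δo = -18594 cm⁻¹.
Tetrahedral e² t₂¹ gives -0.8Δₜ = -0.8 × (4/9) × 15495 = -5509 cm⁻¹.
OSPE = -18594 − (-5509) = -13085 cm⁻¹.

-13085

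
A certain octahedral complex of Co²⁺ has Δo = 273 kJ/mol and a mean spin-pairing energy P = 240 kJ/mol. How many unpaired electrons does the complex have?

1

Co is in group 9, so Co²⁺ is d⁷ (9 − 2 = 7).
Here Δo > P (273 > 240), so the low-spin state is favoured.
That gives t₂g⁶ eg¹.
Unpaired electrons: 1.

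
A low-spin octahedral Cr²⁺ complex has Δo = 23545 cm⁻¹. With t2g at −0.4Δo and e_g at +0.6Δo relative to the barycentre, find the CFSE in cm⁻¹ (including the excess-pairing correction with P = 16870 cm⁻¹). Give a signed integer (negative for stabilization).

-20802

Cr sits in group 6; removing 2 electrons leaves Cr²⁺ with 6 − 2 = 4 d electrons.
Electron filling gives t2g^4 e_g^0.
The orbital stabilization is -1.6Δo = -1.6 × 23545 = -37672 cm⁻¹.
Pairing penalty: 1 pair vs 0 in the high-spin reference → 1 extra × P = 16870 cm⁻¹.
Combining: -37672 + 16870 = -20802 cm⁻¹.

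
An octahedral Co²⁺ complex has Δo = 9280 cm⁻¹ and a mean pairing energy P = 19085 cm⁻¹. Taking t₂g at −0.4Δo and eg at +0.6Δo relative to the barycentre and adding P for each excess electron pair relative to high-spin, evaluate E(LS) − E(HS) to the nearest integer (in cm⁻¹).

Group 9 minus oxidation state +2 gives a d⁷ configuration for Co²⁺.
High-spin: t₂g⁵ eg², CFSE = -0.8Δo = -7424 cm⁻¹.
For low-spin the configuration is t₂g⁶ eg¹: orbital energy -1.8 × 9280 = -16704 cm⁻¹, and 1 additional pair relative to high-spin adds 19085 cm⁻¹, giving 2381 cm⁻¹.
The difference is 2381 − (-7424) = 9805 cm⁻¹, so high-spin lies lower.

9805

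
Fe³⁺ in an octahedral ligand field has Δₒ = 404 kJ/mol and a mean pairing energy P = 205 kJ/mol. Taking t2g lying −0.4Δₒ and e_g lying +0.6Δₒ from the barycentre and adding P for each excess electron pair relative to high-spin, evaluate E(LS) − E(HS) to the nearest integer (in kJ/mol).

Fe is in group 8, so Fe³⁺ is d⁵ (8 − 3 = 5).
High-spin d⁵ fills as t2g^3 e_g^2 with CFSE 3(−0.4) + 2(+0.6) = 0.0Δₒ = 0 kJ/mol.
For low-spin the configuration is t2g^5 e_g^0: orbital energy -2.0 × 404 = -808 kJ/mol, and 2 additional pairs relative to high-spin add 410 kJ/mol, giving -398 kJ/mol.
Thus E(LS) − E(HS) = -398 kJ/mol.

-398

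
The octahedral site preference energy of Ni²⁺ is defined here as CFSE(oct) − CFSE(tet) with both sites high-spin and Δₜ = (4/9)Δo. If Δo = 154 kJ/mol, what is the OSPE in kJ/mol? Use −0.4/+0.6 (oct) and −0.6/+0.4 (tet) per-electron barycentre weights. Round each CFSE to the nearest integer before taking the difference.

Ni is in group 10, so Ni²⁺ is d⁸ (10 − 2 = 8).
Octahedral (high-spin): t₂g⁶ eg², CFSE = 6(−0.4) + 2(+0.6) = -1.2Δo = -1.2 × 154 = -185 kJ/mol.
Tetrahedral e⁴ t₂⁴ gives -0.8Δₜ = -0.8 × (4/9) × 154 = -55 kJ/mol.
OSPE = -185 − (-55) = -130 kJ/mol.

-130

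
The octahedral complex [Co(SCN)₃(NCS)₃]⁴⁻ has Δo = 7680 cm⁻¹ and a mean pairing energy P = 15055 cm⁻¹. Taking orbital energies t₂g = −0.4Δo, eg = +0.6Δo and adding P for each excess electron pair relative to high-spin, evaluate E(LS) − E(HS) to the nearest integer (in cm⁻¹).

Ligand charges: 3×(-1) from SCN⁻ and 3×(-1) from NCS⁻ sum to -6; with overall charge -4, Co is +2.
Co sits in group 9; removing 2 electrons leaves Co²⁺ with 9 − 2 = 7 d electrons.
High-spin: t₂g⁵ eg², CFSE = -0.8Δo = -6144 cm⁻¹.
For low-spin the configuration is t₂g⁶ eg¹: orbital energy -1.8 × 7680 = -13824 cm⁻¹, and 1 additional pair relative to high-spin adds 15055 cm⁻¹, giving 1231 cm⁻¹.
The difference is 1231 − (-6144) = 7375 cm⁻¹, so high-spin lies lower.

7375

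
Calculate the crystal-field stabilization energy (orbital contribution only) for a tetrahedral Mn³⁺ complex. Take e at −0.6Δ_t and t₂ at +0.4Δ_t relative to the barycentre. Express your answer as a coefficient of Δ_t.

-0.4 Δ_t

Group 7 minus oxidation state +3 gives a d⁴ configuration for Mn³⁺.
Tetrahedral splitting is small, so the complex is high-spin.
Configuration: e² t₂².
CFSE = 2(-0.6Δ_t) + 2(0.4Δ_t) = -1.2Δ_t + 0.8Δ_t = -0.4Δ_t.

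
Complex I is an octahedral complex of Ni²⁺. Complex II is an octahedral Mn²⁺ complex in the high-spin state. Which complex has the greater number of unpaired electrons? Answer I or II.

II

I: Ni sits in group 10; removing 2 electrons leaves Ni²⁺ with 10 − 2 = 8 d electrons; For octahedral d⁸ the high- and low-spin configurations coincide; t2g^6 e_g^2 → 2 unpaired.
II: Mn is in group 7, so Mn²⁺ is d⁵ (7 − 2 = 5); t₂g³ eg² → 5 unpaired.
So II has more unpaired electrons.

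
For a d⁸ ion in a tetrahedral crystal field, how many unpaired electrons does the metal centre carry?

2

With tetrahedral geometry the complex is necessarily high-spin.
Configuration: e⁴ t₂⁴, giving 2 unpaired electrons.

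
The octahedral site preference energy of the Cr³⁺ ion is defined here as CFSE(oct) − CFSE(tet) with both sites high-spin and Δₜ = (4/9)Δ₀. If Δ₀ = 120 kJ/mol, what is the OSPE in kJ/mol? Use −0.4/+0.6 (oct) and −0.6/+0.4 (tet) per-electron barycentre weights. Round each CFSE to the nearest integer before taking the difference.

-101

Cr sits in group 6; removing 3 electrons leaves Cr³⁺ with 6 − 3 = 3 d electrons.
In an octahedral site d³ (HS) is t₂g³ eg⁰, giving CFSE(oct) = -1.2Δ₀ = -144 kJ/mol.
In a tetrahedral site the filling is e² t₂¹: CFSE(tet) = -0.8Δₜ = -0.8 × (4/9)(120) = -43 kJ/mol.
OSPE = CFSE(oct) − CFSE(tet) = -144 − (-43) = -101 kJ/mol.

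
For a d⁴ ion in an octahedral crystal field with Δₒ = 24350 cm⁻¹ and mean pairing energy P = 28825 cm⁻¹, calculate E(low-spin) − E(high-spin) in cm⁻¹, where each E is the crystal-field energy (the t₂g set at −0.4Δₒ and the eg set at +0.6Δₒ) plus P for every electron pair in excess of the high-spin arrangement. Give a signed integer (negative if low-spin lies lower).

High-spin: t₂g³ eg¹, CFSE = -0.6Δₒ = -14610 cm⁻¹.
Low-spin: t₂g⁴ eg⁰, orbital CFSE = -1.6Δₒ = -38960 cm⁻¹; plus 1 excess pair × P = +28825 cm⁻¹; total -10135 cm⁻¹.
Thus E(LS) − E(HS) = 4475 cm⁻¹.

4475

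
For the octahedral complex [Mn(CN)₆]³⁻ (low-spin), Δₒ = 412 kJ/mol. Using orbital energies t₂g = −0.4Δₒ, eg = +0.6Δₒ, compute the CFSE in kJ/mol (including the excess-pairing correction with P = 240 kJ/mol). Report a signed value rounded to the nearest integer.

Each CN⁻ contributes -1; 6 × (-1) = -6. With overall charge -3, Mn is in the +3 oxidation state.
Group 7 minus oxidation state +3 gives a d⁴ configuration for Mn³⁺.
The d⁴ electrons fill as t₂g⁴ eg⁰.
Orbital CFSE = 4(-0.4) + 0(0.6) = -1.6Δₒ = -1.6 × 412 = -659 kJ/mol.
Pairing penalty: 1 pair vs 0 in the high-spin reference → 1 extra × P = 240 kJ/mol.
Net CFSE = -659 + 240 = -419 kJ/mol.

-419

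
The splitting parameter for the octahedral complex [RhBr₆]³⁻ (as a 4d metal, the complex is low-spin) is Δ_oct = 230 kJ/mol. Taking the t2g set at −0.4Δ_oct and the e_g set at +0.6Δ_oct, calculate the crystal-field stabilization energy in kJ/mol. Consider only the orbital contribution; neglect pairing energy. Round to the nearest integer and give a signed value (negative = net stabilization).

-552

Each Br⁻ contributes -1; 6 × (-1) = -6. With overall charge -3, Rh is in the +3 oxidation state.
Group 9 minus oxidation state +3 gives a d⁶ configuration for Rh³⁺.
Electron filling gives t2g^6 e_g^0.
The orbital stabilization is -2.4Δ_oct = -2.4 × 230 = -552 kJ/mol.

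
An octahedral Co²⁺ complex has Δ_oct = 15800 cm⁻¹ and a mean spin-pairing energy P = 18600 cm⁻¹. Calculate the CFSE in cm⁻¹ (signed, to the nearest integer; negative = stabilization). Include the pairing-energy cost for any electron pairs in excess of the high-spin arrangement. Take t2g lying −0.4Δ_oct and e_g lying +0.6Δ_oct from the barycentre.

Co²⁺: group 9, so d-count = 9 − 2 = 7.
Here Δ_oct < P (15800 < 18600), so the high-spin state is favoured.
Configuration: t2g^5 e_g^2.
Orbital CFSE = -0.8Δ_oct = -0.8 × 15800 = -12640 cm⁻¹.
High-spin has no excess pairs, so no pairing correction applies.

-12640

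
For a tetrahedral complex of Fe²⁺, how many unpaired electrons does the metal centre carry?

4

Fe is in group 8, so Fe²⁺ is d⁶ (8 − 2 = 6).
Tetrahedral fields are weak (Δₜ ≈ 4/9 Δₒ), so electrons fill high-spin.
Configuration: e^3 t2^3, giving 4 unpaired electrons.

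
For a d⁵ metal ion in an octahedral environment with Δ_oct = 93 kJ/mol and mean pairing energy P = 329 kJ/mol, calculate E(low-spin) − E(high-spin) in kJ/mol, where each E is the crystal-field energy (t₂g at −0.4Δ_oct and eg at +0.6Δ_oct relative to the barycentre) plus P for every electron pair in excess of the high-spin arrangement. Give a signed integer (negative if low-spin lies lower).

In the high-spin limit (t₂g³ eg²) the orbital term is 0.0Δ_oct = 0 kJ/mol, with no excess pairing.
For low-spin the configuration is t₂g⁵ eg⁰: orbital energy -2.0 × 93 = -186 kJ/mol, and 2 additional pairs relative to high-spin add 658 kJ/mol, giving 472 kJ/mol.
The difference is 472 − (0) = 472 kJ/mol, so high-spin lies lower.

472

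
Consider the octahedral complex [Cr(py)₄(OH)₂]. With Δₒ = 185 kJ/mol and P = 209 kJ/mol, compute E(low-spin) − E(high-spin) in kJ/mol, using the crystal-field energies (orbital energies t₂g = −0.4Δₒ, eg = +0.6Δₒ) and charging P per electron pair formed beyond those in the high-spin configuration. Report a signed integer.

Ligand charges: 4×(+0) from py and 2×(-1) from OH⁻ sum to -2; with overall charge +0, Cr is +2.
Group 6 minus oxidation state +2 gives a d⁴ configuration for Cr²⁺.
In the high-spin limit (t₂g³ eg¹) the orbital term is -0.6Δₒ = -111 kJ/mol, with no excess pairing.
Low-spin: t₂g⁴ eg⁰, orbital CFSE = -1.6Δₒ = -296 kJ/mol; plus 1 excess pair × P = +209 kJ/mol; total -87 kJ/mol.
The difference is -87 − (-111) = 24 kJ/mol, so high-spin lies lower.

24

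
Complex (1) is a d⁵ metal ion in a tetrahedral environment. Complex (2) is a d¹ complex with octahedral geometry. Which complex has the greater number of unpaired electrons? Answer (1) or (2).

(1): Tetrahedral splitting is small, so the complex is high-spin; e^2 t2^3 → 5 unpaired.
(2): t₂g¹ eg⁰ → 1 unpaired.
So (1) has more unpaired electrons.

(1)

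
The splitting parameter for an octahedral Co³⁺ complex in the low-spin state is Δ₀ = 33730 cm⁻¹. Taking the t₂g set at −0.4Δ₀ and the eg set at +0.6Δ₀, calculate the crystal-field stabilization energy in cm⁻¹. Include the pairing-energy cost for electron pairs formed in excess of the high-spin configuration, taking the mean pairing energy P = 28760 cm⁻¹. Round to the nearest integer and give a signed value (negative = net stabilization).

Group 9 minus oxidation state +3 gives a d⁶ configuration for Co³⁺.
The d⁶ electrons fill as t₂g⁶ eg⁰.
The orbital stabilization is -2.4Δ₀ = -2.4 × 33730 = -80952 cm⁻¹.
Relative to high-spin t₂g⁴ eg² (1 paired), the low-spin configuration has 2 additional pairs, contributing +2 × 28760 = +57520 cm⁻¹.
Net CFSE = -80952 + 57520 = -23432 cm⁻¹.

-23432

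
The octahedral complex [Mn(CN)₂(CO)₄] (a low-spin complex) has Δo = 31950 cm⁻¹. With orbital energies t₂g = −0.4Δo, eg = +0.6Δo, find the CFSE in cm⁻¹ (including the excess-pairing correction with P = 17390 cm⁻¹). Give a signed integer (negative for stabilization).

-29120

Ligand charges: 2×(-1) from CN⁻ and 4×(+0) from CO sum to -2; with overall charge +0, Mn is +2.
Group 7 minus oxidation state +2 gives a d⁵ configuration for Mn²⁺.
The d⁵ electrons fill as t₂g⁵ eg⁰.
The orbital stabilization is -2.0Δo = -2.0 × 31950 = -63900 cm⁻¹.
High-spin d⁵ would be t₂g³ eg² with 0 pairs; low-spin has 2, so 2 excess pairs cost +2P = +34780 cm⁻¹.
Overall CFSE = -63900 + 34780 = -29120 cm⁻¹.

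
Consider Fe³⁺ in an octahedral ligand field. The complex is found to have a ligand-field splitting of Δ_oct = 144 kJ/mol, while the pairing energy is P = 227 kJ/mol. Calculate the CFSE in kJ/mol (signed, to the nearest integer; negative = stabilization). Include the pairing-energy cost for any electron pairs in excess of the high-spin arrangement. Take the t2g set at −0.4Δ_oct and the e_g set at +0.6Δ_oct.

0

Fe sits in group 8; removing 3 electrons leaves Fe³⁺ with 8 − 3 = 5 d electrons.
Since Δ_oct = 144 kJ/mol < P = 227 kJ/mol, the complex adopts the high-spin configuration.
That gives t2g^3 e_g^2.
Orbital CFSE = 0.0Δ_oct = 0.0 × 144 = 0 kJ/mol.
High-spin has no excess pairs, so no pairing correction applies.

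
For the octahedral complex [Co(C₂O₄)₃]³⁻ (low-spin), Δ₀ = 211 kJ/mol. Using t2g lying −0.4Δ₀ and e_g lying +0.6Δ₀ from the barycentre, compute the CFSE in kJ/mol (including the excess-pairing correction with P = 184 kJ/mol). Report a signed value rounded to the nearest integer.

-138

Each C₂O₄²⁻ contributes -2; 3 × (-2) = -6. With overall charge -3, Co is in the +3 oxidation state.
Group 9 minus oxidation state +3 gives a d⁶ configuration for Co³⁺.
Electron filling gives t2g^6 e_g^0.
CFSE(orbital) = 6×(-0.4Δ₀) + 0×(0.6Δ₀) = -2.4Δ₀; with Δ₀ = 211 kJ/mol that is -506 kJ/mol.
High-spin d⁶ would be t2g^4 e_g^2 with 1 pair; low-spin has 3, so 2 excess pairs cost +2P = +368 kJ/mol.
Combining: -506 + 368 = -138 kJ/mol.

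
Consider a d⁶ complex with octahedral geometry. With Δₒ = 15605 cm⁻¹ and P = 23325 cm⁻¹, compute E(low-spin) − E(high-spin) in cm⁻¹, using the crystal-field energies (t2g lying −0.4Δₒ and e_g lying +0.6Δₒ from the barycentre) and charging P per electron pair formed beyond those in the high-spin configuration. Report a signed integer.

High-spin d⁶ fills as t2g^4 e_g^2 with CFSE 4(−0.4) + 2(+0.6) = -0.4Δₒ = -6242 cm⁻¹.
For low-spin the configuration is t2g^6 e_g^0: orbital energy -2.4 × 15605 = -37452 cm⁻¹, and 2 additional pairs relative to high-spin add 46650 cm⁻¹, giving 9198 cm⁻¹.
The difference is 9198 − (-6242) = 15440 cm⁻¹, so high-spin lies lower.

15440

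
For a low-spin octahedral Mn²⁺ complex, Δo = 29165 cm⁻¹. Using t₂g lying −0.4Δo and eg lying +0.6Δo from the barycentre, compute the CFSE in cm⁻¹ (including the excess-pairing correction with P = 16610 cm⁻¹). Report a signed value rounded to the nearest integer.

Group 7 minus oxidation state +2 gives a d⁵ configuration for Mn²⁺.
The d⁵ electrons fill as t₂g⁵ eg⁰.
Orbital CFSE = 5(-0.4) + 0(0.6) = -2.0Δo = -2.0 × 29165 = -58330 cm⁻¹.
Pairing penalty: 2 pairs vs 0 in the high-spin reference → 2 extra × P = 33220 cm⁻¹.
Net CFSE = -58330 + 33220 = -25110 cm⁻¹.

-25110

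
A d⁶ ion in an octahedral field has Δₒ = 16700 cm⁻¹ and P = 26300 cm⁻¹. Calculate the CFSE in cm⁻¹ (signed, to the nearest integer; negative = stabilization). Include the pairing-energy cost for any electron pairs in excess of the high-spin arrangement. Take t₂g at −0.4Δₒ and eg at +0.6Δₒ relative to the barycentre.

With Δₒ < P the complex is high-spin.
That gives t₂g⁴ eg².
Orbital CFSE = -0.4Δₒ = -0.4 × 16700 = -6680 cm⁻¹.
High-spin has no excess pairs, so no pairing correction applies.

-6680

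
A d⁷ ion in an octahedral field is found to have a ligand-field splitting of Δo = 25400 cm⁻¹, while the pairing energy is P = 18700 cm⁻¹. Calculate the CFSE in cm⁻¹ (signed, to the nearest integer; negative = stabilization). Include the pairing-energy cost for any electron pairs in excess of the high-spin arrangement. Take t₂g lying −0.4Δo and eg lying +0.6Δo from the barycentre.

Here Δo > P (25400 > 18700), so the low-spin state is favoured.
Filling d⁷ accordingly: t₂g⁶ eg¹.
Orbital CFSE = -1.8Δo = -1.8 × 25400 = -45720 cm⁻¹.
Excess pairs vs high-spin: 3 − 2 = 1; pairing cost = +18700 cm⁻¹.
Net CFSE = -45720 + 18700 = -27020 cm⁻¹.

-27020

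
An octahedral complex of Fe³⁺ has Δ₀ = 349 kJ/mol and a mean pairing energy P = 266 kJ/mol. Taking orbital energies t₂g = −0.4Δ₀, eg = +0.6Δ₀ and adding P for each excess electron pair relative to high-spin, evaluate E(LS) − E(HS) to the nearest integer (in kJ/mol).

-166

Fe is in group 8, so Fe³⁺ is d⁵ (8 − 3 = 5).
High-spin: t₂g³ eg², CFSE = 0.0Δ₀ = 0 kJ/mol.
Low-spin t₂g⁵ eg⁰ gives -2.0Δ₀ = -698 kJ/mol, but forming 2 extra pairs costs 2P = 532 kJ/mol, so E(LS) = -698 + 532 = -166 kJ/mol.
Thus E(LS) − E(HS) = -166 kJ/mol.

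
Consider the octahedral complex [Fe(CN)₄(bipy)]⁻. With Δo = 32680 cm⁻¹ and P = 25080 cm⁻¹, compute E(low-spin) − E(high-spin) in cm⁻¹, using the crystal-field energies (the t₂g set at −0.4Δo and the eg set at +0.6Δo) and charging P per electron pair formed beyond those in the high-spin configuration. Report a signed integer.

-15200

Ligand charges: 4×(-1) from CN⁻ and 1×(+0) from bipy sum to -4; with overall charge -1, Fe is +3.
Fe is in group 8, so Fe³⁺ is d⁵ (8 − 3 = 5).
In the high-spin limit (t₂g³ eg²) the orbital term is 0.0Δo = 0 cm⁻¹, with no excess pairing.
Low-spin t₂g⁵ eg⁰ gives -2.0Δo = -65360 cm⁻¹, but forming 2 extra pairs costs 2P = 50160 cm⁻¹, so E(LS) = -65360 + 50160 = -15200 cm⁻¹.
The difference is -15200 − (0) = -15200 cm⁻¹, so low-spin lies lower.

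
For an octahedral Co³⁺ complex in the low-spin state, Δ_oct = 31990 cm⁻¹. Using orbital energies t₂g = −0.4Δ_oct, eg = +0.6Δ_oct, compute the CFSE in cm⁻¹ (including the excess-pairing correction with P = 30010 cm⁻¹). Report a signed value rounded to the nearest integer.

-16756

Co³⁺: group 9, so d-count = 9 − 3 = 6.
The d⁶ electrons fill as t₂g⁶ eg⁰.
The orbital stabilization is -2.4Δ_oct = -2.4 × 31990 = -76776 cm⁻¹.
High-spin d⁶ would be t₂g⁴ eg² with 1 pair; low-spin has 3, so 2 excess pairs cost +2P = +60020 cm⁻¹.
Net CFSE = -76776 + 60020 = -16756 cm⁻¹.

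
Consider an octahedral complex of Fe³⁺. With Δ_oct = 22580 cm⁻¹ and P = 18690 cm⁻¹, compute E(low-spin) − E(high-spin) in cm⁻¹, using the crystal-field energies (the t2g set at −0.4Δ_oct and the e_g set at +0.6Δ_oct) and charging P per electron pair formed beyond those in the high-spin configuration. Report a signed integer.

-7780

Fe is in group 8, so Fe³⁺ is d⁵ (8 − 3 = 5).
High-spin d⁵ fills as t2g^3 e_g^2 with CFSE 3(−0.4) + 2(+0.6) = 0.0Δ_oct = 0 cm⁻¹.
Low-spin: t2g^5 e_g^0, orbital CFSE = -2.0Δ_oct = -45160 cm⁻¹; plus 2 excess pairs × P = +37380 cm⁻¹; total -7780 cm⁻¹.
Thus E(LS) − E(HS) = -7780 cm⁻¹.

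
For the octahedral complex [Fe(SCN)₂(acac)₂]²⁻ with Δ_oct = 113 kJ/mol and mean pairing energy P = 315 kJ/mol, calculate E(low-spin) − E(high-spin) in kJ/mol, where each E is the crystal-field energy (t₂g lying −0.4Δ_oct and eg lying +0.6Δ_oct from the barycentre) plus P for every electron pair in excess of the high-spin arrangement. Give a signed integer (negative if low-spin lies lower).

404

Ligand charges: 2×(-1) from SCN⁻ and 2×(-1) from acac⁻ sum to -4; with overall charge -2, Fe is +2.
Fe²⁺: group 8, so d-count = 8 − 2 = 6.
High-spin d⁶ fills as t₂g⁴ eg² with CFSE 4(−0.4) + 2(+0.6) = -0.4Δ_oct = -45 kJ/mol.
For low-spin the configuration is t₂g⁶ eg⁰: orbital energy -2.4 × 113 = -271 kJ/mol, and 2 additional pairs relative to high-spin add 630 kJ/mol, giving 359 kJ/mol.
Thus E(LS) − E(HS) = 404 kJ/mol.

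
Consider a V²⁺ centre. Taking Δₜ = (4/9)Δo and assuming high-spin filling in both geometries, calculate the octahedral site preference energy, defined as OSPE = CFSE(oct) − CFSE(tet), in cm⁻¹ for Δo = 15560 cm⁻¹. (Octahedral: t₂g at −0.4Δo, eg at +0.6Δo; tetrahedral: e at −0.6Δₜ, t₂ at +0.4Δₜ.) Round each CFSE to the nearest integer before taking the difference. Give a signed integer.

V²⁺: group 5, so d-count = 5 − 2 = 3.
Octahedral high-spin t₂g³ eg⁰: CFSE = -1.2 × 15560 = -18672 cm⁻¹.
Tetrahedral: e² t₂¹, CFSE = 2(−0.6) + 1(+0.4) = -0.8Δₜ = -0.8 × (4/9) × 15560 = -5532 cm⁻¹.
Subtracting, OSPE = -18672 − (-5532) = -13140 cm⁻¹.

-13140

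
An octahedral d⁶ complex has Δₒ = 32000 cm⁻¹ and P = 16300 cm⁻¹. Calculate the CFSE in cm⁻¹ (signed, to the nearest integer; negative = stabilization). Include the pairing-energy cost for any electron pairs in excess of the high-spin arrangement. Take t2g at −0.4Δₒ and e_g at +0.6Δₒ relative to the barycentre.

-44200

With Δₒ > P the complex is low-spin.
Configuration: t2g^6 e_g^0.
Orbital CFSE = -2.4Δₒ = -2.4 × 32000 = -76800 cm⁻¹.
Excess pairs vs high-spin: 3 − 1 = 2; pairing cost = +32600 cm⁻¹.
Net CFSE = -76800 + 32600 = -44200 cm⁻¹.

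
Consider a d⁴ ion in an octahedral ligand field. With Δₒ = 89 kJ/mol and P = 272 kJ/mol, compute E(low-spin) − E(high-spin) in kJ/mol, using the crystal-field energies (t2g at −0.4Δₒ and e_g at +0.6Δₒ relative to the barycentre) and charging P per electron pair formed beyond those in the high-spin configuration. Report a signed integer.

183

High-spin d⁴ fills as t2g^3 e_g^1 with CFSE 3(−0.4) + 1(+0.6) = -0.6Δₒ = -53 kJ/mol.
For low-spin the configuration is t2g^4 e_g^0: orbital energy -1.6 × 89 = -142 kJ/mol, and 1 additional pair relative to high-spin adds 272 kJ/mol, giving 130 kJ/mol.
The difference is 130 − (-53) = 183 kJ/mol, so high-spin lies lower.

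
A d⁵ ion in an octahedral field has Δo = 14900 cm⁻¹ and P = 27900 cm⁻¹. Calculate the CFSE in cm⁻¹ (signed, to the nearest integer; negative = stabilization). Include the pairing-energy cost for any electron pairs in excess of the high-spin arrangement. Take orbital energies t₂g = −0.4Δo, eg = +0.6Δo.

Here Δo < P (14900 < 27900), so the high-spin state is favoured.
That gives t₂g³ eg².
Orbital CFSE = 0.0Δo = 0.0 × 14900 = 0 cm⁻¹.
High-spin has no excess pairs, so no pairing correction applies.

0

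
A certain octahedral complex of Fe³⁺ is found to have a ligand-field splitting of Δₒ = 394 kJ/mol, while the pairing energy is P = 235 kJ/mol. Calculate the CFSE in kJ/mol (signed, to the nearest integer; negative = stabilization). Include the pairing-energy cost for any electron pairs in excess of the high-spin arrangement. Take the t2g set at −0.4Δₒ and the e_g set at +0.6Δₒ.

Group 8 minus oxidation state +3 gives a d⁵ configuration for Fe³⁺.
Since Δₒ = 394 kJ/mol > P = 235 kJ/mol, the complex adopts the low-spin configuration.
That gives t2g^5 e_g^0.
Orbital CFSE = -2.0Δₒ = -2.0 × 394 = -788 kJ/mol.
Excess pairs vs high-spin: 2 − 0 = 2; pairing cost = +470 kJ/mol.
Net CFSE = -788 + 470 = -318 kJ/mol.

-318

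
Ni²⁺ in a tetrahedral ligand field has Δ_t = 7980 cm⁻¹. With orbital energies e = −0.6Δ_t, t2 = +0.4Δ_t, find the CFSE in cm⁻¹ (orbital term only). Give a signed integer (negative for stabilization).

Group 10 minus oxidation state +2 gives a d⁸ configuration for Ni²⁺.
Tetrahedral splitting is small, so the complex is high-spin.
The d⁸ electrons fill as e^4 t2^4.
The orbital stabilization is -0.8Δ_t = -0.8 × 7980 = -6384 cm⁻¹.

-6384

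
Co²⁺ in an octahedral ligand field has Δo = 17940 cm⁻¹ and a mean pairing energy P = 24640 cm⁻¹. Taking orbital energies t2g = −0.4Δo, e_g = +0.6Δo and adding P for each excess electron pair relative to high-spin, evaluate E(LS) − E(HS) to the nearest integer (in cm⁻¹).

Co sits in group 9; removing 2 electrons leaves Co²⁺ with 9 − 2 = 7 d electrons.
High-spin: t2g^5 e_g^2, CFSE = -0.8Δo = -14352 cm⁻¹.
Low-spin: t2g^6 e_g^1, orbital CFSE = -1.8Δo = -32292 cm⁻¹; plus 1 excess pair × P = +24640 cm⁻¹; total -7652 cm⁻¹.
E(LS) − E(HS) = -7652 − (-14352) = 6700 cm⁻¹.

6700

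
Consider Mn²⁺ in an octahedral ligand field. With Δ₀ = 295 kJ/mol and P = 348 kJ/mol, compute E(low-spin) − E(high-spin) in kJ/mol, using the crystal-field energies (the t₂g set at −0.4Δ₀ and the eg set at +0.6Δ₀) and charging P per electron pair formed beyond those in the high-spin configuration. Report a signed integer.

Mn²⁺: group 7, so d-count = 7 − 2 = 5.
In the high-spin limit (t₂g³ eg²) the orbital term is 0.0Δ₀ = 0 kJ/mol, with no excess pairing.
For low-spin the configuration is t₂g⁵ eg⁰: orbital energy -2.0 × 295 = -590 kJ/mol, and 2 additional pairs relative to high-spin add 696 kJ/mol, giving 106 kJ/mol.
E(LS) − E(HS) = 106 − (0) = 106 kJ/mol.

106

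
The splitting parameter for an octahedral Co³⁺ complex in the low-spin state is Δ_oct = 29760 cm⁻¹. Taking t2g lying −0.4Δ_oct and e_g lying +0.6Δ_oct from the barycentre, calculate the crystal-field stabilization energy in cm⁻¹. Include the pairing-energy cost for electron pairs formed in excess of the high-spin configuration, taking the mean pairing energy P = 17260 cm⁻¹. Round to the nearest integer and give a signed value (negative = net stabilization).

Co is in group 9, so Co³⁺ is d⁶ (9 − 3 = 6).
Electron filling gives t2g^6 e_g^0.
CFSE(orbital) = 6×(-0.4Δ_oct) + 0×(0.6Δ_oct) = -2.4Δ_oct; with Δ_oct = 29760 cm⁻¹ that is -71424 cm⁻¹.
Relative to high-spin t2g^4 e_g^2 (1 paired), the low-spin configuration has 2 additional pairs, contributing +2 × 17260 = +34520 cm⁻¹.
Combining: -71424 + 34520 = -36904 cm⁻¹.

-36904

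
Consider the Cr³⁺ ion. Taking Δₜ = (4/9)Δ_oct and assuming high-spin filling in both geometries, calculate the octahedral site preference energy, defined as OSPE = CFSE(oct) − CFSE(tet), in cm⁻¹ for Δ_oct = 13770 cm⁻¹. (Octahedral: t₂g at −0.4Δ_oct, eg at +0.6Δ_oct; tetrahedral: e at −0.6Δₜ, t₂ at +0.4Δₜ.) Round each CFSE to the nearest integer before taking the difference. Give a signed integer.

-11628

Cr is in group 6, so Cr³⁺ is d³ (6 − 3 = 3).
In an octahedral site d³ (HS) is t₂g³ eg⁰, giving CFSE(oct) = -1.2Δ_oct = -16524 cm⁻¹.
Tetrahedral: e² t₂¹, CFSE = 2(−0.6) + 1(+0.4) = -0.8Δₜ = -0.8 × (4/9) × 13770 = -4896 cm⁻¹.
OSPE = CFSE(oct) − CFSE(tet) = -16524 − (-4896) = -11628 cm⁻¹.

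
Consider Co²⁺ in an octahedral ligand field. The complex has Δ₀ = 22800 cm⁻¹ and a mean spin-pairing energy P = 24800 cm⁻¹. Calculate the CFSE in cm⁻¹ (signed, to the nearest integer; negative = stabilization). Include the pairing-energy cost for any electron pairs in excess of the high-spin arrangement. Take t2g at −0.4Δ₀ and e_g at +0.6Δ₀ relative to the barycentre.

-18240

Co sits in group 9; removing 2 electrons leaves Co²⁺ with 9 − 2 = 7 d electrons.
Since Δ₀ = 22800 cm⁻¹ < P = 24800 cm⁻¹, the complex adopts the high-spin configuration.
That gives t2g^5 e_g^2.
Orbital CFSE = -0.8Δ₀ = -0.8 × 22800 = -18240 cm⁻¹.
High-spin has no excess pairs, so no pairing correction applies.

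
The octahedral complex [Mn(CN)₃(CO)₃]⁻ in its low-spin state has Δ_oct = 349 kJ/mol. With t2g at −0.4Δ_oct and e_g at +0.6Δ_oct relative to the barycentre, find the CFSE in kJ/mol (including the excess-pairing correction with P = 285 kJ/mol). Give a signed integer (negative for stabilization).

-128

Ligand charges: 3×(-1) from CN⁻ and 3×(+0) from CO sum to -3; with overall charge -1, Mn is +2.
Mn²⁺: group 7, so d-count = 7 − 2 = 5.
Electron filling gives t2g^5 e_g^0.
CFSE(orbital) = 5×(-0.4Δ_oct) + 0×(0.6Δ_oct) = -2.0Δ_oct; with Δ_oct = 349 kJ/mol that is -698 kJ/mol.
Relative to high-spin t2g^3 e_g^2 (0 paired), the low-spin configuration has 2 additional pairs, contributing +2 × 285 = +570 kJ/mol.
Overall CFSE = -698 + 570 = -128 kJ/mol.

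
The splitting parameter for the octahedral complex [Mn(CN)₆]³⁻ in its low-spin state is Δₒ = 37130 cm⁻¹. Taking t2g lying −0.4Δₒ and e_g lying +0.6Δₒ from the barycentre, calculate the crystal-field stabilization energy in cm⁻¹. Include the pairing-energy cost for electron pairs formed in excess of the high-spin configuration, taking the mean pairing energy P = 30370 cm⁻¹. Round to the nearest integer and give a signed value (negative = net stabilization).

-29038

Each CN⁻ contributes -1; 6 × (-1) = -6. With overall charge -3, Mn is in the +3 oxidation state.
Mn sits in group 7; removing 3 electrons leaves Mn³⁺ with 7 − 3 = 4 d electrons.
The d⁴ electrons fill as t2g^4 e_g^0.
CFSE(orbital) = 4×(-0.4Δₒ) + 0×(0.6Δₒ) = -1.6Δₒ; with Δₒ = 37130 cm⁻¹ that is -59408 cm⁻¹.
Relative to high-spin t2g^3 e_g^1 (0 paired), the low-spin configuration has 1 additional pair, contributing +1 × 30370 = +30370 cm⁻¹.
Combining: -59408 + 30370 = -29038 cm⁻¹.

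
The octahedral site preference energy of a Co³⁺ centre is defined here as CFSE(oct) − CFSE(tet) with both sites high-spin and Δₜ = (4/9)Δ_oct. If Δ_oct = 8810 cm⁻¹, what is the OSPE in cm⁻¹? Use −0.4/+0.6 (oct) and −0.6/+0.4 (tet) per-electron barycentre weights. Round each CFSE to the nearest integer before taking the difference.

Co sits in group 9; removing 3 electrons leaves Co³⁺ with 9 − 3 = 6 d electrons.
Octahedral (high-spin): t2g^4 e_g^2, CFSE = 4(−0.4) + 2(+0.6) = -0.4Δ_oct = -0.4 × 8810 = -3524 cm⁻¹.
Tetrahedral: e^3 t2^3, CFSE = 3(−0.6) + 3(+0.4) = -0.6Δₜ = -0.6 × (4/9) × 8810 = -2349 cm⁻¹.
OSPE = -3524 − (-2349) = -1175 cm⁻¹.

-1175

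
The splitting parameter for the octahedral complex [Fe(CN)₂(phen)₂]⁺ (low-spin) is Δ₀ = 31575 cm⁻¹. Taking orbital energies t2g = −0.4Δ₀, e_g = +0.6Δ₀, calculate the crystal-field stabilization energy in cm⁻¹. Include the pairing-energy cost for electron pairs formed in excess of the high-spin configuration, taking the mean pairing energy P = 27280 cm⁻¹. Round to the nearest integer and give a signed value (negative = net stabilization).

Ligand charges: 2×(-1) from CN⁻ and 2×(+0) from phen sum to -2; with overall charge +1, Fe is +3.
Fe³⁺: group 8, so d-count = 8 − 3 = 5.
Configuration: t2g^5 e_g^0.
The orbital stabilization is -2.0Δ₀ = -2.0 × 31575 = -63150 cm⁻¹.
Pairing penalty: 2 pairs vs 0 in the high-spin reference → 2 extra × P = 54560 cm⁻¹.
Overall CFSE = -63150 + 54560 = -8590 cm⁻¹.

-8590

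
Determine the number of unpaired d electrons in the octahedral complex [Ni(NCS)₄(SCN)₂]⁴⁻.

Ligand charges: 4×(-1) from NCS⁻ and 2×(-1) from SCN⁻ sum to -6; with overall charge -4, Ni is +2.
Ni is in group 10, so Ni²⁺ is d⁸ (10 − 2 = 8).
Configuration: t2g^6 e_g^2, giving 2 unpaired electrons.

2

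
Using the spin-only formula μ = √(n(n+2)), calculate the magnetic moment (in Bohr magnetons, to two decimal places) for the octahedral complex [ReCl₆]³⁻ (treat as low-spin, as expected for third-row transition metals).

Each Cl⁻ contributes -1; 6 × (-1) = -6. With overall charge -3, Re is in the +3 oxidation state.
Re is in group 7, so Re³⁺ is d⁴ (7 − 3 = 4).
Configuration: t₂g⁴ eg⁰ → 2 unpaired electrons.
μ(spin-only) = √[2(2+2)] = √8 ≈ 2.83 Bohr magnetons.

2.83 Bohr magnetons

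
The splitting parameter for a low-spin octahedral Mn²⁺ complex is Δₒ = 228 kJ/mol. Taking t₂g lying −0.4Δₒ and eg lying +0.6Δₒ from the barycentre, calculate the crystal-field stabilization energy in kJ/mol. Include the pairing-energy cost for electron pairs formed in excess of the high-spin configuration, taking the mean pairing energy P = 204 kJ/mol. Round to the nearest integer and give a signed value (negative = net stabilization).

Group 7 minus oxidation state +2 gives a d⁵ configuration for Mn²⁺.
Electron filling gives t₂g⁵ eg⁰.
The orbital stabilization is -2.0Δₒ = -2.0 × 228 = -456 kJ/mol.
High-spin d⁵ would be t₂g³ eg² with 0 pairs; low-spin has 2, so 2 excess pairs cost +2P = +408 kJ/mol.
Combining: -456 + 408 = -48 kJ/mol.

-48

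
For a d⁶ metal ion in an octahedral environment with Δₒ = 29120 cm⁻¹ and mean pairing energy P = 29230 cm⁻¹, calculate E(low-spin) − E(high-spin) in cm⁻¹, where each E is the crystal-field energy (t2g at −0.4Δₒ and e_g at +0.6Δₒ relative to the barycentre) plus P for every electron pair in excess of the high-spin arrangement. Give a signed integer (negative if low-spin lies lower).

High-spin d⁶ fills as t2g^4 e_g^2 with CFSE 4(−0.4) + 2(+0.6) = -0.4Δₒ = -11648 cm⁻¹.
Low-spin t2g^6 e_g^0 gives -2.4Δₒ = -69888 cm⁻¹, but forming 2 extra pairs costs 2P = 58460 cm⁻¹, so E(LS) = -69888 + 58460 = -11428 cm⁻¹.
E(LS) − E(HS) = -11428 − (-11648) = 220 cm⁻¹.

220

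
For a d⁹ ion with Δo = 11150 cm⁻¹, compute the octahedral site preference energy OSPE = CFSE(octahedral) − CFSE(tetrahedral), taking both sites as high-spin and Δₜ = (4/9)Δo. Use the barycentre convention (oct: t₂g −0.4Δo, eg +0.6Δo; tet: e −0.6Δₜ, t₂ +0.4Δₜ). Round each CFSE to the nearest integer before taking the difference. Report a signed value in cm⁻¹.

-4708

Octahedral (high-spin): t2g^6 e_g^3, CFSE = 6(−0.4) + 3(+0.6) = -0.6Δo = -0.6 × 11150 = -6690 cm⁻¹.
Tetrahedral e^4 t2^5 gives -0.4Δₜ = -0.4 × (4/9) × 11150 = -1982 cm⁻¹.
OSPE = CFSE(oct) − CFSE(tet) = -6690 − (-1982) = -4708 cm⁻¹.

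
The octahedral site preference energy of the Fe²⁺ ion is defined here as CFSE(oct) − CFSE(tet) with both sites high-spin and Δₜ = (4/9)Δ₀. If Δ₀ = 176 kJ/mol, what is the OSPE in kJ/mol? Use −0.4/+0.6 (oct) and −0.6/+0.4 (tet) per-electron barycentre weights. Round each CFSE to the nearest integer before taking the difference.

Fe sits in group 8; removing 2 electrons leaves Fe²⁺ with 8 − 2 = 6 d electrons.
Octahedral (high-spin): t2g^4 e_g^2, CFSE = 4(−0.4) + 2(+0.6) = -0.4Δ₀ = -0.4 × 176 = -70 kJ/mol.
Tetrahedral: e^3 t2^3, CFSE = 3(−0.6) + 3(+0.4) = -0.6Δₜ = -0.6 × (4/9) × 176 = -47 kJ/mol.
Subtracting, OSPE = -70 − (-47) = -23 kJ/mol.

-23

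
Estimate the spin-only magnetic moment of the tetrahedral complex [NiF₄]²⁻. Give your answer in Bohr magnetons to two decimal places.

Each F⁻ contributes -1; 4 × (-1) = -4. With overall charge -2, Ni is in the +2 oxidation state.
Ni²⁺: group 10, so d-count = 10 − 2 = 8.
Tetrahedral splitting is small, so the complex is high-spin.
Configuration: e⁴ t₂⁴ → 2 unpaired electrons.
μ(spin-only) = √[2(2+2)] = √8 ≈ 2.83 Bohr magnetons.

2.83 Bohr magnetons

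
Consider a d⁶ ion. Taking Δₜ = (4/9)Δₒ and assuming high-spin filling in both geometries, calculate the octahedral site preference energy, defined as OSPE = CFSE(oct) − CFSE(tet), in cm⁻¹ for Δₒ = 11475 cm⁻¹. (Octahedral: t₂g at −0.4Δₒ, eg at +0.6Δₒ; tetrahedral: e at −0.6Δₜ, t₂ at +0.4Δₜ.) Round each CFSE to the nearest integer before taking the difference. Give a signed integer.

Octahedral (high-spin): t2g^4 e_g^2, CFSE = 4(−0.4) + 2(+0.6) = -0.4Δₒ = -0.4 × 11475 = -4590 cm⁻¹.
Tetrahedral e^3 t2^3 gives -0.6Δₜ = -0.6 × (4/9) × 11475 = -3060 cm⁻¹.
Subtracting, OSPE = -4590 − (-3060) = -1530 cm⁻¹.

-1530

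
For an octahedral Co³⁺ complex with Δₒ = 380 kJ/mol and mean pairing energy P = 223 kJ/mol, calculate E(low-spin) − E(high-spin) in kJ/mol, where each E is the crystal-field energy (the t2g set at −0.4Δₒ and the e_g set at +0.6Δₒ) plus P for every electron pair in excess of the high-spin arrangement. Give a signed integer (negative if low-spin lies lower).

Co³⁺: group 9, so d-count = 9 − 3 = 6.
High-spin d⁶ fills as t2g^4 e_g^2 with CFSE 4(−0.4) + 2(+0.6) = -0.4Δₒ = -152 kJ/mol.
Low-spin: t2g^6 e_g^0, orbital CFSE = -2.4Δₒ = -912 kJ/mol; plus 2 excess pairs × P = +446 kJ/mol; total -466 kJ/mol.
E(LS) − E(HS) = -466 − (-152) = -314 kJ/mol.

-314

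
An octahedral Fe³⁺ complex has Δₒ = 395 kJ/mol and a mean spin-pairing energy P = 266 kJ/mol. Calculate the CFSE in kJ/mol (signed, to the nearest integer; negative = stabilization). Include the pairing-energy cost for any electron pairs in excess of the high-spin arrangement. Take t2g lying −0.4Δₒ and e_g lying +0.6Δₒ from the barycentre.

-258

Fe sits in group 8; removing 3 electrons leaves Fe³⁺ with 8 − 3 = 5 d electrons.
Here Δₒ > P (395 > 266), so the low-spin state is favoured.
Filling d⁵ accordingly: t2g^5 e_g^0.
Orbital CFSE = -2.0Δₒ = -2.0 × 395 = -790 kJ/mol.
Excess pairs vs high-spin: 2 − 0 = 2; pairing cost = +532 kJ/mol.
Net CFSE = -790 + 532 = -258 kJ/mol.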